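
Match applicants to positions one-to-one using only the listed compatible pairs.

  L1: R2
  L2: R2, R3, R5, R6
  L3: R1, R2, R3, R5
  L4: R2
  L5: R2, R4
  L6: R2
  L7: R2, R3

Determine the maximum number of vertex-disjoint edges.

Unit-capacity flow: source→left, listed edges, right→sink; max matching = max flow.
Augmenting path L1→R2 (+1); matched 1.
Augmenting path L2→R3 (+1); matched 2.
Augmenting path L3→R1 (+1); matched 3.
Augmenting path L5→R4 (+1); matched 4.
Augmenting path L7→R3→L2→R5 (+1); matched 5.
No augmenting path remains; maximum matching = 5.
König certificate: {L2, L3, L5, L7, R2} is a vertex cover of size 5 (every listed pair touches it), so no matching can be larger.

5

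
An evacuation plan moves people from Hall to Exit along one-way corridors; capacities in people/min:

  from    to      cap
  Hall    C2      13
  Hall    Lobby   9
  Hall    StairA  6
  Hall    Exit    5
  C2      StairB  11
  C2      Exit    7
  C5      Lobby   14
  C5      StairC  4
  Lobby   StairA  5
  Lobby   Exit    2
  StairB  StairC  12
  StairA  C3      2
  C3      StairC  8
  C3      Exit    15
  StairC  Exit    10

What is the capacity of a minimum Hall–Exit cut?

Augment Hall→Exit: bottleneck 5, flow now 5.
Augment Hall→C2→Exit: bottleneck 7, flow now 12.
Augment Hall→Lobby→Exit: bottleneck 2, flow now 14.
Augment Hall→StairA→C3→Exit: bottleneck 2, flow now 16.
Augment Hall→C2→StairB→StairC→Exit: bottleneck 6, flow now 22.
No augmenting path remains; maximum flow = 22.
By max-flow min-cut, the minimum cut capacity equals the max flow.
In the residual graph, reachable from Hall: {Hall, Lobby, StairA}.
Min-cut edges: Hall→C2 (13), Hall→Exit (5), Lobby→Exit (2), StairA→C3 (2); capacity 13 + 5 + 2 + 2 = 22.

22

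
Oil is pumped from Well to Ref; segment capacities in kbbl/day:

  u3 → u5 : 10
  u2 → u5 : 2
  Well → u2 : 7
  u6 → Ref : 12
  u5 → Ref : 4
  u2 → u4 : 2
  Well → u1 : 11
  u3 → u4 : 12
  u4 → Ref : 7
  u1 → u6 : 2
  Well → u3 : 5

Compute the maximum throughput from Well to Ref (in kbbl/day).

Augment Well→u1→u6→Ref: bottleneck 2, flow now 2.
Augment Well→u2→u4→Ref: bottleneck 2, flow now 4.
Augment Well→u2→u5→Ref: bottleneck 2, flow now 6.
Augment Well→u3→u4→Ref: bottleneck 5, flow now 11.
No augmenting path remains; maximum flow = 11.
In the residual graph, reachable from Well: {Well, u1, u2}.
Min-cut edges: Well→u3 (5), u1→u6 (2), u2→u4 (2), u2→u5 (2); capacity 5 + 2 + 2 + 2 = 11.
This cut is saturated, so no flow can exceed 11.

11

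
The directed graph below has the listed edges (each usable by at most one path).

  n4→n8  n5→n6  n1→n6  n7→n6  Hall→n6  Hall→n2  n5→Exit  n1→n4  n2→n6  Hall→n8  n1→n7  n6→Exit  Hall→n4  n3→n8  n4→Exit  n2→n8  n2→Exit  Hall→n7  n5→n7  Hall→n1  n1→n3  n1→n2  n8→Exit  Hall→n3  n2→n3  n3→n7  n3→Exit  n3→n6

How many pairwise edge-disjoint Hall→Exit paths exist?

5

Assign every edge capacity 1; by Menger, the answer equals the max flow.
Path Hall→n2→Exit (+1); total 1.
Path Hall→n3→Exit (+1); total 2.
Path Hall→n4→Exit (+1); total 3.
Path Hall→n6→Exit (+1); total 4.
Path Hall→n8→Exit (+1); total 5.
No residual Hall→Exit path; max flow = 5.
Certifying cut of size 5: {n2→Exit, n3→Exit, n4→Exit, n6→Exit, n8→Exit}.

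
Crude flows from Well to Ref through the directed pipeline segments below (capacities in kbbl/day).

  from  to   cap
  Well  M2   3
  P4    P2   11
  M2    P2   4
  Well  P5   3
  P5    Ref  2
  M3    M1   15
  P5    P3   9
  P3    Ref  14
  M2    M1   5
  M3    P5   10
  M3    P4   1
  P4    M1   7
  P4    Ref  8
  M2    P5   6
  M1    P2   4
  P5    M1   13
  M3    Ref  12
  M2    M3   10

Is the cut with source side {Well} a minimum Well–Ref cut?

Given cut capacity: 3 + 3 = 6.
Augment Well→P5→Ref: bottleneck 2, flow now 2.
Augment Well→M2→M3→Ref: bottleneck 3, flow now 5.
Augment Well→P5→P3→Ref: bottleneck 1, flow now 6.
No augmenting path remains; maximum flow = 6.
Cut capacity 6 equals the max flow, so it is a minimum cut.

Yes — it is a minimum cut (capacity 6).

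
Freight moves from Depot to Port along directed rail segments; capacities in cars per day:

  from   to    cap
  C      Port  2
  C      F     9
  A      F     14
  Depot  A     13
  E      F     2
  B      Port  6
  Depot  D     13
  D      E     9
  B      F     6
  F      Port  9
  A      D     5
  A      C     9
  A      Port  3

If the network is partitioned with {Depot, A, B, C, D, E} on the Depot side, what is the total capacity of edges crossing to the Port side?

Edges leaving {Depot, A, B, C, D, E}: A→F (14), A→Port (3), B→F (6), B→Port (6), C→F (9), C→Port (2), E→F (2).
Cut capacity = 14 + 3 + 6 + 6 + 9 + 2 + 2 = 42.

42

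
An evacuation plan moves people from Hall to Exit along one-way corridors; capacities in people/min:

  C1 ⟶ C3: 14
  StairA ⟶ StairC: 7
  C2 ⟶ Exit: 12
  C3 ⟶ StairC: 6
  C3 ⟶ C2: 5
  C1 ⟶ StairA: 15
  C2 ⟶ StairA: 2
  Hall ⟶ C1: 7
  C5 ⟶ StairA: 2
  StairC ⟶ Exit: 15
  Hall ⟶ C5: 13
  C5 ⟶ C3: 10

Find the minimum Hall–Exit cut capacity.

Augment Hall→C5→StairA→StairC→Exit: bottleneck 2, flow now 2.
Augment Hall→C5→C3→C2→Exit: bottleneck 5, flow now 7.
Augment Hall→C5→C3→StairC→Exit: bottleneck 5, flow now 12.
Augment Hall→C1→StairA→StairC→Exit: bottleneck 5, flow now 17.
Augment Hall→C1→C3→StairC→Exit: bottleneck 1, flow now 18.
No augmenting path remains; maximum flow = 18.
By max-flow min-cut, the minimum cut capacity equals the max flow.
In the residual graph, reachable from Hall: {Hall, C5, C1, StairA, C3}.
Min-cut edges: StairA→StairC (7), C3→C2 (5), C3→StairC (6); capacity 7 + 5 + 6 = 18.

18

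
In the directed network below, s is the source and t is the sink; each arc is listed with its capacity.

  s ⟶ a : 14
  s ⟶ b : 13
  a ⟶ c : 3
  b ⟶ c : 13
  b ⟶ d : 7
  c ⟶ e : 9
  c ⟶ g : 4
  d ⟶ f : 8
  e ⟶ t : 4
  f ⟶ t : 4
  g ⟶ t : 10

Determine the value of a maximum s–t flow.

12

Augment s→a→c→e→t: bottleneck 3, flow now 3.
Augment s→b→c→e→t: bottleneck 1, flow now 4.
Augment s→b→c→g→t: bottleneck 4, flow now 8.
Augment s→b→d→f→t: bottleneck 4, flow now 12.
No augmenting path remains; maximum flow = 12.
In the residual graph, reachable from s: {s, a, b, c, d, e, f}.
Min-cut edges: c→g (4), e→t (4), f→t (4); capacity 4 + 4 + 4 = 12.
This cut is saturated, so no flow can exceed 12.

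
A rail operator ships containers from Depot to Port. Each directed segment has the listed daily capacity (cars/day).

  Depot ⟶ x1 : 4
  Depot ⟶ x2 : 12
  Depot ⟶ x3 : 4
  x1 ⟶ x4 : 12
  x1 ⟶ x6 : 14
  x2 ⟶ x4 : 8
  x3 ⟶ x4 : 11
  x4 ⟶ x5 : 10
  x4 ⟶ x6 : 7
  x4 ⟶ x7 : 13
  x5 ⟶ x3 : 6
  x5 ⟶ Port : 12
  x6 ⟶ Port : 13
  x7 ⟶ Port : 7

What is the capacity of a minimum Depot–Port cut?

16

Augment Depot→x1→x6→Port: bottleneck 4, flow now 4.
Augment Depot→x2→x4→x5→Port: bottleneck 8, flow now 12.
Augment Depot→x3→x4→x5→Port: bottleneck 2, flow now 14.
Augment Depot→x3→x4→x6→Port: bottleneck 2, flow now 16.
No augmenting path remains; maximum flow = 16.
By max-flow min-cut, the minimum cut capacity equals the max flow.
In the residual graph, reachable from Depot: {Depot, x2}.
Min-cut edges: Depot→x1 (4), Depot→x3 (4), x2→x4 (8); capacity 4 + 4 + 8 = 16.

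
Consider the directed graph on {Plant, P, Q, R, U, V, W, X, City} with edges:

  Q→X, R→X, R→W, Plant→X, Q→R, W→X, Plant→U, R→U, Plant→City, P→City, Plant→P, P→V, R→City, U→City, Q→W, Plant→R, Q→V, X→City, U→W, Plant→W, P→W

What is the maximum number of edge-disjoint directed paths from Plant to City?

5

Assign every edge capacity 1; by Menger, the answer equals the max flow.
Path Plant→City (+1); total 1.
Path Plant→P→City (+1); total 2.
Path Plant→R→City (+1); total 3.
Path Plant→U→City (+1); total 4.
Path Plant→X→City (+1); total 5.
No residual Plant→City path; max flow = 5.
Certifying cut of size 5: {Plant→City, Plant→P, Plant→R, Plant→U, X→City}.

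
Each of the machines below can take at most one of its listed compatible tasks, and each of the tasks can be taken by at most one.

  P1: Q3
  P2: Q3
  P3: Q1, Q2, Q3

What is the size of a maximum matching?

2

Unit-capacity flow: source→left, listed edges, right→sink; max matching = max flow.
Augmenting path P1→Q3 (+1); matched 1.
Augmenting path P3→Q1 (+1); matched 2.
No augmenting path remains; maximum matching = 2.
König certificate: {P3, Q3} is a vertex cover of size 2 (every listed pair touches it), so no matching can be larger.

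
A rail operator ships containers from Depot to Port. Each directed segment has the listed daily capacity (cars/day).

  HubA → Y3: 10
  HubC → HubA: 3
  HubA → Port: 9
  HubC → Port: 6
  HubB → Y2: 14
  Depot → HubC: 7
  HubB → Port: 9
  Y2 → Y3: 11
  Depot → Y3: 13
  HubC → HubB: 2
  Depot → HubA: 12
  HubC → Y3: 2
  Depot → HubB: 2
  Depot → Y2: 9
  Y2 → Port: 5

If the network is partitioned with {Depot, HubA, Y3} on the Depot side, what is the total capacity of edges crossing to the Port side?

27

Edges leaving {Depot, HubA, Y3}: Depot→HubC (7), Depot→HubB (2), Depot→Y2 (9), HubA→Port (9).
Cut capacity = 7 + 2 + 9 + 9 = 27.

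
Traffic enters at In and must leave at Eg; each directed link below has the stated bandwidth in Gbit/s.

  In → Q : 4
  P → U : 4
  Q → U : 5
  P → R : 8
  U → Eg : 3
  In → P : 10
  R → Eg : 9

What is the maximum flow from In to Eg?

Augment In→P→R→Eg: bottleneck 8, flow now 8.
Augment In→P→U→Eg: bottleneck 2, flow now 10.
Augment In→Q→U→Eg: bottleneck 1, flow now 11.
No augmenting path remains; maximum flow = 11.
In the residual graph, reachable from In: {In, P, Q, U}.
Min-cut edges: P→R (8), U→Eg (3); capacity 8 + 3 = 11.
This cut is saturated, so no flow can exceed 11.

11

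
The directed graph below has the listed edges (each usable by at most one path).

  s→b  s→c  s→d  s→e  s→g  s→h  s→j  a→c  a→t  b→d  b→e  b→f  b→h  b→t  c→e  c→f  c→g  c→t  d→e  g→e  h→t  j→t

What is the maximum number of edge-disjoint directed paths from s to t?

4

Assign every edge capacity 1; by Menger, the answer equals the max flow.
Path s→b→t (+1); total 1.
Path s→c→t (+1); total 2.
Path s→h→t (+1); total 3.
Path s→j→t (+1); total 4.
No residual s→t path; max flow = 4.
Certifying cut of size 4: {s→b, s→c, s→h, s→j}.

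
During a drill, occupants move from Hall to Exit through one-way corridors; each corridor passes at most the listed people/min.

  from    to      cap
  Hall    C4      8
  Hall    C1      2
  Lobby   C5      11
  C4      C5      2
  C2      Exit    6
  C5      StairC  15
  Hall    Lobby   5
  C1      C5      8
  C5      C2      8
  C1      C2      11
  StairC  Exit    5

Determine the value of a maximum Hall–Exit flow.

9

Augment Hall→C1→C2→Exit: bottleneck 2, flow now 2.
Augment Hall→Lobby→C5→C2→Exit: bottleneck 4, flow now 6.
Augment Hall→Lobby→C5→StairC→Exit: bottleneck 1, flow now 7.
Augment Hall→C4→C5→StairC→Exit: bottleneck 2, flow now 9.
No augmenting path remains; maximum flow = 9.
In the residual graph, reachable from Hall: {Hall, C4}.
Min-cut edges: Hall→Lobby (5), Hall→C1 (2), C4→C5 (2); capacity 5 + 2 + 2 = 9.
This cut is saturated, so no flow can exceed 9.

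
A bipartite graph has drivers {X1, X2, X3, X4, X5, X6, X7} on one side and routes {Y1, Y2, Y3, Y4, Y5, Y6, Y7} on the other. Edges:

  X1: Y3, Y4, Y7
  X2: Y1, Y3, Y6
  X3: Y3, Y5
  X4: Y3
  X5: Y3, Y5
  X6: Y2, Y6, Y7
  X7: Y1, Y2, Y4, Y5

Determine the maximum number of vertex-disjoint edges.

6

Unit-capacity flow: source→left, listed edges, right→sink; max matching = max flow.
Augmenting path X1→Y3 (+1); matched 1.
Augmenting path X2→Y1 (+1); matched 2.
Augmenting path X3→Y5 (+1); matched 3.
Augmenting path X6→Y2 (+1); matched 4.
Augmenting path X7→Y4 (+1); matched 5.
Augmenting path X4→Y3→X1→Y7 (+1); matched 6.
No augmenting path remains; maximum matching = 6.
König certificate: {X1, X2, X6, X7, Y3, Y5} is a vertex cover of size 6 (every listed pair touches it), so no matching can be larger.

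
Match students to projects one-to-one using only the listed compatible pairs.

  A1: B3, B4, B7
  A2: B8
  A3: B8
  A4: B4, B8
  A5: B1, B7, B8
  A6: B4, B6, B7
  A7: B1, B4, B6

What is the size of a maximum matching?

Unit-capacity flow: source→left, listed edges, right→sink; max matching = max flow.
Augmenting path A1→B3 (+1); matched 1.
Augmenting path A2→B8 (+1); matched 2.
Augmenting path A4→B4 (+1); matched 3.
Augmenting path A5→B1 (+1); matched 4.
Augmenting path A6→B6 (+1); matched 5.
Augmenting path A7→B1→A5→B7 (+1); matched 6.
No augmenting path remains; maximum matching = 6.
König certificate: {A1, A4, A5, A6, A7, B8} is a vertex cover of size 6 (every listed pair touches it), so no matching can be larger.

6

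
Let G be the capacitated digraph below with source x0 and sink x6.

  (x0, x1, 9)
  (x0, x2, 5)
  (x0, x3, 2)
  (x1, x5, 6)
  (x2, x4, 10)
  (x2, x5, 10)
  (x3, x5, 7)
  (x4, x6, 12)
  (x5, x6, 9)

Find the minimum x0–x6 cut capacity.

13

Augment x0→x1→x5→x6: bottleneck 6, flow now 6.
Augment x0→x2→x4→x6: bottleneck 5, flow now 11.
Augment x0→x3→x5→x6: bottleneck 2, flow now 13.
No augmenting path remains; maximum flow = 13.
By max-flow min-cut, the minimum cut capacity equals the max flow.
In the residual graph, reachable from x0: {x0, x1}.
Min-cut edges: x0→x2 (5), x0→x3 (2), x1→x5 (6); capacity 5 + 2 + 6 = 13.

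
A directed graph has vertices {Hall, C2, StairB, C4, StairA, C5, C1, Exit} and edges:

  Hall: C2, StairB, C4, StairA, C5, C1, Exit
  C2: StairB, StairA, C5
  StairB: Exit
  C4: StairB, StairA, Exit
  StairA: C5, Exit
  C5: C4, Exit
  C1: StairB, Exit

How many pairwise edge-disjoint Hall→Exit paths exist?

Assign every edge capacity 1; by Menger, the answer equals the max flow.
Path Hall→Exit (+1); total 1.
Path Hall→StairB→Exit (+1); total 2.
Path Hall→C4→Exit (+1); total 3.
Path Hall→StairA→Exit (+1); total 4.
Path Hall→C5→Exit (+1); total 5.
Path Hall→C1→Exit (+1); total 6.
No residual Hall→Exit path; max flow = 6.
Certifying cut of size 6: {C4→Exit, C5→Exit, Hall→C1, Hall→Exit, StairA→Exit, StairB→Exit}.

6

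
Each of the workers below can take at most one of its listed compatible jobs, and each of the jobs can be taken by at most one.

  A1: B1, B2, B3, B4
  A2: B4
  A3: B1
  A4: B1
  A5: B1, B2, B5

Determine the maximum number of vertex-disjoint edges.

Unit-capacity flow: source→left, listed edges, right→sink; max matching = max flow.
Augmenting path A1→B1 (+1); matched 1.
Augmenting path A2→B4 (+1); matched 2.
Augmenting path A5→B2 (+1); matched 3.
Augmenting path A3→B1→A1→B3 (+1); matched 4.
No augmenting path remains; maximum matching = 4.
König certificate: {A1, A2, A5, B1} is a vertex cover of size 4 (every listed pair touches it), so no matching can be larger.

4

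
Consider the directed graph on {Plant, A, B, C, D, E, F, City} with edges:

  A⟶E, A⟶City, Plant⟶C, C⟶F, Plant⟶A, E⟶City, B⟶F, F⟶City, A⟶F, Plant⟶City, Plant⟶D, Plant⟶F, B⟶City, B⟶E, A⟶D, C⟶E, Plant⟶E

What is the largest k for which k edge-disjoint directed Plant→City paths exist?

4

Assign every edge capacity 1; by Menger, the answer equals the max flow.
Path Plant→City (+1); total 1.
Path Plant→A→City (+1); total 2.
Path Plant→E→City (+1); total 3.
Path Plant→F→City (+1); total 4.
No residual Plant→City path; max flow = 4.
Certifying cut of size 4: {E→City, F→City, Plant→A, Plant→City}.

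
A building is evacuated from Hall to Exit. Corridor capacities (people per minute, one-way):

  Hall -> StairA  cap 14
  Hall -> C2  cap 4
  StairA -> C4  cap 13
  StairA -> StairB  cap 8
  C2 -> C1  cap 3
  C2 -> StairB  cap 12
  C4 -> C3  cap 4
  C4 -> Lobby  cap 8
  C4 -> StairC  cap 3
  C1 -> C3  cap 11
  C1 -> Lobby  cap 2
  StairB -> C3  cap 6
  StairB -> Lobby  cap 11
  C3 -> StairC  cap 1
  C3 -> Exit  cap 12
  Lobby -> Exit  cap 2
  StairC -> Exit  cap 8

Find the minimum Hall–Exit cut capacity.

Augment Hall→StairA→C4→C3→Exit: bottleneck 4, flow now 4.
Augment Hall→StairA→C4→Lobby→Exit: bottleneck 2, flow now 6.
Augment Hall→StairA→C4→StairC→Exit: bottleneck 3, flow now 9.
Augment Hall→StairA→StairB→C3→Exit: bottleneck 5, flow now 14.
Augment Hall→C2→C1→C3→Exit: bottleneck 3, flow now 17.
Augment Hall→C2→StairB→C3→StairC→Exit: bottleneck 1, flow now 18.
No augmenting path remains; maximum flow = 18.
By max-flow min-cut, the minimum cut capacity equals the max flow.
In the residual graph, reachable from Hall: {Hall}.
Min-cut edges: Hall→StairA (14), Hall→C2 (4); capacity 14 + 4 = 18.

18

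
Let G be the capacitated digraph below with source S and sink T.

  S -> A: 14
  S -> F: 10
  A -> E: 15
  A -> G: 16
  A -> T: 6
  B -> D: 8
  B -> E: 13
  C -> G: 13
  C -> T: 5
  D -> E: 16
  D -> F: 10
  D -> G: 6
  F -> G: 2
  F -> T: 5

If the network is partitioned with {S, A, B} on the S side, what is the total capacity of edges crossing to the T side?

Edges leaving {S, A, B}: S→F (10), A→E (15), A→G (16), A→T (6), B→D (8), B→E (13).
Cut capacity = 10 + 15 + 16 + 6 + 8 + 13 = 68.

68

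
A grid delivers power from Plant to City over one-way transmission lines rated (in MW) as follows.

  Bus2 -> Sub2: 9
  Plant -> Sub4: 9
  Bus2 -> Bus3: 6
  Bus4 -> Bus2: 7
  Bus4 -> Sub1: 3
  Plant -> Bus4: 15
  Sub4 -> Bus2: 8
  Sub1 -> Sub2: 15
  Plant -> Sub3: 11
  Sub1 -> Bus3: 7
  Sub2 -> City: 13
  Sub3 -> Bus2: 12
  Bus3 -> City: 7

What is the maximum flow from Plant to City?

Augment Plant→Bus4→Sub1→Bus3→City: bottleneck 3, flow now 3.
Augment Plant→Bus4→Bus2→Bus3→City: bottleneck 4, flow now 7.
Augment Plant→Bus4→Bus2→Sub2→City: bottleneck 3, flow now 10.
Augment Plant→Sub3→Bus2→Sub2→City: bottleneck 6, flow now 16.
Augment Plant→Sub3→Bus2→Bus3→Sub1→Sub2→City: bottleneck 2, flow now 18. (uses reverse residual edge)
No augmenting path remains; maximum flow = 18.
In the residual graph, reachable from Plant: {Plant, Bus4, Sub3, Sub4, Bus2}.
Min-cut edges: Bus4→Sub1 (3), Bus2→Bus3 (6), Bus2→Sub2 (9); capacity 3 + 6 + 9 = 18.
This cut is saturated, so no flow can exceed 18.

18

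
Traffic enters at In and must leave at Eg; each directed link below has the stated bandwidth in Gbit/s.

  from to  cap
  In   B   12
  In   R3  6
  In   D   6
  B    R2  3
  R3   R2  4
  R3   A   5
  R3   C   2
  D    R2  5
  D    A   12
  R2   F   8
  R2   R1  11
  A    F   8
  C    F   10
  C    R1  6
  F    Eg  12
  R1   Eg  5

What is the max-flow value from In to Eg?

15

Augment In→B→R2→F→Eg: bottleneck 3, flow now 3.
Augment In→R3→R2→F→Eg: bottleneck 4, flow now 7.
Augment In→R3→A→F→Eg: bottleneck 2, flow now 9.
Augment In→D→R2→F→Eg: bottleneck 1, flow now 10.
Augment In→D→R2→R1→Eg: bottleneck 4, flow now 14.
Augment In→D→A→F→Eg: bottleneck 1, flow now 15.
No augmenting path remains; maximum flow = 15.
In the residual graph, reachable from In: {In, B}.
Min-cut edges: In→R3 (6), In→D (6), B→R2 (3); capacity 6 + 6 + 3 = 15.
This cut is saturated, so no flow can exceed 15.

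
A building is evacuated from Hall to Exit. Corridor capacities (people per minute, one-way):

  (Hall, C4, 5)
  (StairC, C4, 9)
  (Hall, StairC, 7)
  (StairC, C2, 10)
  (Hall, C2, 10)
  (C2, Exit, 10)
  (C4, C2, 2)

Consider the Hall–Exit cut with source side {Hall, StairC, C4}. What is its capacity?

22

Edges leaving {Hall, StairC, C4}: Hall→C2 (10), StairC→C2 (10), C4→C2 (2).
Cut capacity = 10 + 10 + 2 = 22.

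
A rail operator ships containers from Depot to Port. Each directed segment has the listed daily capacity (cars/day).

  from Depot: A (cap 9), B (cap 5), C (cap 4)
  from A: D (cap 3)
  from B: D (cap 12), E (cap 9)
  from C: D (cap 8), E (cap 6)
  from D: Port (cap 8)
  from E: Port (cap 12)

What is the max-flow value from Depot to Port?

Augment Depot→A→D→Port: bottleneck 3, flow now 3.
Augment Depot→B→D→Port: bottleneck 5, flow now 8.
Augment Depot→C→E→Port: bottleneck 4, flow now 12.
No augmenting path remains; maximum flow = 12.
In the residual graph, reachable from Depot: {Depot, A}.
Min-cut edges: Depot→B (5), Depot→C (4), A→D (3); capacity 5 + 4 + 3 = 12.
This cut is saturated, so no flow can exceed 12.

12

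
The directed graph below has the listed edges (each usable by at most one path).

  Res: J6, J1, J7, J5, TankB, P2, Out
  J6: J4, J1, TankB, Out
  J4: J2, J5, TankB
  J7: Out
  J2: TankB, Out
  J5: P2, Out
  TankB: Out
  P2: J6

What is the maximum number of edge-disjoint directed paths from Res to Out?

Assign every edge capacity 1; by Menger, the answer equals the max flow.
Path Res→Out (+1); total 1.
Path Res→J6→Out (+1); total 2.
Path Res→J7→Out (+1); total 3.
Path Res→J5→Out (+1); total 4.
Path Res→TankB→Out (+1); total 5.
Path Res→P2→J6→J4→J2→Out (+1); total 6.
No residual Res→Out path; max flow = 6.
Certifying cut of size 6: {Res→J5, Res→J6, Res→J7, Res→Out, Res→P2, Res→TankB}.

6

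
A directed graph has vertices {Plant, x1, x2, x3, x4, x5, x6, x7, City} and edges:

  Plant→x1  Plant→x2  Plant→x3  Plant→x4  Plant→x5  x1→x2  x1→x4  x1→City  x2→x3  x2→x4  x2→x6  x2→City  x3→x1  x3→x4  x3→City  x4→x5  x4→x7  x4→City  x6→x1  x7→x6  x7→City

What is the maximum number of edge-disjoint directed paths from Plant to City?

Assign every edge capacity 1; by Menger, the answer equals the max flow.
Path Plant→x1→City (+1); total 1.
Path Plant→x2→City (+1); total 2.
Path Plant→x3→City (+1); total 3.
Path Plant→x4→City (+1); total 4.
No residual Plant→City path; max flow = 4.
Certifying cut of size 4: {Plant→x1, Plant→x2, Plant→x3, Plant→x4}.

4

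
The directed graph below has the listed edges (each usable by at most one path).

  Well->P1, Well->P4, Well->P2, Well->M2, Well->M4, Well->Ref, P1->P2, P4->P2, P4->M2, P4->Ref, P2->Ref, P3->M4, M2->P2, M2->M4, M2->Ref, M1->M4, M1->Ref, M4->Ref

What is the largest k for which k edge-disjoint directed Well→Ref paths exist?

Assign every edge capacity 1; by Menger, the answer equals the max flow.
Path Well→Ref (+1); total 1.
Path Well→P4→Ref (+1); total 2.
Path Well→P2→Ref (+1); total 3.
Path Well→M2→Ref (+1); total 4.
Path Well→M4→Ref (+1); total 5.
No residual Well→Ref path; max flow = 5.
Certifying cut of size 5: {P2→Ref, Well→M2, Well→M4, Well→P4, Well→Ref}.

5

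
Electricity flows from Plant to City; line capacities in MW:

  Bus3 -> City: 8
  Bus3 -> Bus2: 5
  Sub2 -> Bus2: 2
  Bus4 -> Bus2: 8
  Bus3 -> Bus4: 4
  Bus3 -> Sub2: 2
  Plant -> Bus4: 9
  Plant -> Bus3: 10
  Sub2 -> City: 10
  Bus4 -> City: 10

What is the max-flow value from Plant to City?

Augment Plant→Bus4→City: bottleneck 9, flow now 9.
Augment Plant→Bus3→City: bottleneck 8, flow now 17.
Augment Plant→Bus3→Bus4→City: bottleneck 1, flow now 18.
Augment Plant→Bus3→Sub2→City: bottleneck 1, flow now 19.
No augmenting path remains; maximum flow = 19.
In the residual graph, reachable from Plant: {Plant}.
Min-cut edges: Plant→Bus4 (9), Plant→Bus3 (10); capacity 9 + 10 = 19.
This cut is saturated, so no flow can exceed 19.

19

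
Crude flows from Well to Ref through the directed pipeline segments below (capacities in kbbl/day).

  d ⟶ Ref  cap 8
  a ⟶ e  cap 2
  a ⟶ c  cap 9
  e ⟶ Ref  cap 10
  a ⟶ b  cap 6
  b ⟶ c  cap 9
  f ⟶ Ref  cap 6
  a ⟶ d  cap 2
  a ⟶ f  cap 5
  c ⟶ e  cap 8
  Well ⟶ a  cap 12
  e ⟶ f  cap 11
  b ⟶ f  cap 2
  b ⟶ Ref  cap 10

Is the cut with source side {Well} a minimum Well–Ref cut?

Yes — it is a minimum cut (capacity 12).

Given cut capacity: 12 = 12.
Augment Well→a→b→Ref: bottleneck 6, flow now 6.
Augment Well→a→d→Ref: bottleneck 2, flow now 8.
Augment Well→a→e→Ref: bottleneck 2, flow now 10.
Augment Well→a→f→Ref: bottleneck 2, flow now 12.
No augmenting path remains; maximum flow = 12.
Cut capacity 12 equals the max flow, so it is a minimum cut.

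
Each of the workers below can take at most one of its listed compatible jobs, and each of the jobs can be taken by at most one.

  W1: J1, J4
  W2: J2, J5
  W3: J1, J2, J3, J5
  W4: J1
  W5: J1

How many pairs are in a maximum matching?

4

Unit-capacity flow: source→left, listed edges, right→sink; max matching = max flow.
Augmenting path W1→J1 (+1); matched 1.
Augmenting path W2→J2 (+1); matched 2.
Augmenting path W3→J3 (+1); matched 3.
Augmenting path W4→J1→W1→J4 (+1); matched 4.
No augmenting path remains; maximum matching = 4.
König certificate: {W1, W2, W3, J1} is a vertex cover of size 4 (every listed pair touches it), so no matching can be larger.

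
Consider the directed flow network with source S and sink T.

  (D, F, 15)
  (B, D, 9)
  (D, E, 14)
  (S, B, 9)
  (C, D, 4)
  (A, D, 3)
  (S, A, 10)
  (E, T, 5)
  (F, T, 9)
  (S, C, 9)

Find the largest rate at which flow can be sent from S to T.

Augment S→A→D→E→T: bottleneck 3, flow now 3.
Augment S→B→D→E→T: bottleneck 2, flow now 5.
Augment S→B→D→F→T: bottleneck 7, flow now 12.
Augment S→C→D→F→T: bottleneck 2, flow now 14.
No augmenting path remains; maximum flow = 14.
In the residual graph, reachable from S: {S, A, B, C, D, E, F}.
Min-cut edges: E→T (5), F→T (9); capacity 5 + 9 = 14.
This cut is saturated, so no flow can exceed 14.

14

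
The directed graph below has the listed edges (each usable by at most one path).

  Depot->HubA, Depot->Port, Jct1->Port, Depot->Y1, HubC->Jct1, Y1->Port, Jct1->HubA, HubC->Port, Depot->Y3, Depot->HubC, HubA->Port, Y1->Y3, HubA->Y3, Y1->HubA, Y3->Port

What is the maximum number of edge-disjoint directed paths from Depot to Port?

5

Assign every edge capacity 1; by Menger, the answer equals the max flow.
Path Depot→Port (+1); total 1.
Path Depot→Y1→Port (+1); total 2.
Path Depot→HubC→Port (+1); total 3.
Path Depot→HubA→Port (+1); total 4.
Path Depot→Y3→Port (+1); total 5.
No residual Depot→Port path; max flow = 5.
Certifying cut of size 5: {Depot→HubA, Depot→HubC, Depot→Port, Depot→Y1, Depot→Y3}.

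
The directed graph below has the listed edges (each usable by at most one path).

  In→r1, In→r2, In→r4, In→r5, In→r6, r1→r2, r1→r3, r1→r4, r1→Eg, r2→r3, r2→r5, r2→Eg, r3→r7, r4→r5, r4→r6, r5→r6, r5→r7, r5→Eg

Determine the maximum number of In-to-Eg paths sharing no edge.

3

Assign every edge capacity 1; by Menger, the answer equals the max flow.
Path In→r1→Eg (+1); total 1.
Path In→r2→Eg (+1); total 2.
Path In→r5→Eg (+1); total 3.
No residual In→Eg path; max flow = 3.
Certifying cut of size 3: {In→r1, In→r2, r5→Eg}.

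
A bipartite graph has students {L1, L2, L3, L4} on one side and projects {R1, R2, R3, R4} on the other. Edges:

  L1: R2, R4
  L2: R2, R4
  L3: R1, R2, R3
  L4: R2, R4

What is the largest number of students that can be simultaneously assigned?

Unit-capacity flow: source→left, listed edges, right→sink; max matching = max flow.
Augmenting path L1→R2 (+1); matched 1.
Augmenting path L2→R4 (+1); matched 2.
Augmenting path L3→R1 (+1); matched 3.
No augmenting path remains; maximum matching = 3.
König certificate: {L3, R2, R4} is a vertex cover of size 3 (every listed pair touches it), so no matching can be larger.

3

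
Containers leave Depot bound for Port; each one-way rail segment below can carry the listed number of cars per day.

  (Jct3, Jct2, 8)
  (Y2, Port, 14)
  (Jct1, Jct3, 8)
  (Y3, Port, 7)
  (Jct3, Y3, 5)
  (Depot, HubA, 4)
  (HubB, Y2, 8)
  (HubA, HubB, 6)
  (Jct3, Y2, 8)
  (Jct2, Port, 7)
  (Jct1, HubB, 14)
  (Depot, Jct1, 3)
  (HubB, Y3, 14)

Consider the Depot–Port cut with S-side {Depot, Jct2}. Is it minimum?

No — its capacity is 14, but the minimum cut has capacity 7.

Given cut capacity: 3 + 4 + 7 = 14.
Augment Depot→Jct1→HubB→Y2→Port: bottleneck 3, flow now 3.
Augment Depot→HubA→HubB→Y2→Port: bottleneck 4, flow now 7.
No augmenting path remains; maximum flow = 7.
In the residual graph, reachable from Depot: {Depot}.
Min-cut edges: Depot→Jct1 (3), Depot→HubA (4); capacity 3 + 4 = 7.
Cut capacity 14 exceeds the max flow 7, so it is not minimum.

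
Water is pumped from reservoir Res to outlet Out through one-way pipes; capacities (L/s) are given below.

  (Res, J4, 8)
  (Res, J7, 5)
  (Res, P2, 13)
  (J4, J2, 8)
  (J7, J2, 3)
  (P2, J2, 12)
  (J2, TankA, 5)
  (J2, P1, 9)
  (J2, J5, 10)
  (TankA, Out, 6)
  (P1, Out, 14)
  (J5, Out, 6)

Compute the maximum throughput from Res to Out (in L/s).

20

Augment Res→J4→J2→TankA→Out: bottleneck 5, flow now 5.
Augment Res→J4→J2→P1→Out: bottleneck 3, flow now 8.
Augment Res→J7→J2→P1→Out: bottleneck 3, flow now 11.
Augment Res→P2→J2→P1→Out: bottleneck 3, flow now 14.
Augment Res→P2→J2→J5→Out: bottleneck 6, flow now 20.
No augmenting path remains; maximum flow = 20.
In the residual graph, reachable from Res: {Res, J4, J7, P2, J2, J5}.
Min-cut edges: J2→TankA (5), J2→P1 (9), J5→Out (6); capacity 5 + 9 + 6 = 20.
This cut is saturated, so no flow can exceed 20.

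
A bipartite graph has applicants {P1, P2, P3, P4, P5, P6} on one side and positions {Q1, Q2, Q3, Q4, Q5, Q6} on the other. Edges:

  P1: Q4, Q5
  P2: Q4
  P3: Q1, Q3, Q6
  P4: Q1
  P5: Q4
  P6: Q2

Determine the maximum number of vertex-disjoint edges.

5

Unit-capacity flow: source→left, listed edges, right→sink; max matching = max flow.
Augmenting path P1→Q4 (+1); matched 1.
Augmenting path P3→Q1 (+1); matched 2.
Augmenting path P6→Q2 (+1); matched 3.
Augmenting path P2→Q4→P1→Q5 (+1); matched 4.
Augmenting path P4→Q1→P3→Q3 (+1); matched 5.
No augmenting path remains; maximum matching = 5.
König certificate: {P1, P3, P4, P6, Q4} is a vertex cover of size 5 (every listed pair touches it), so no matching can be larger.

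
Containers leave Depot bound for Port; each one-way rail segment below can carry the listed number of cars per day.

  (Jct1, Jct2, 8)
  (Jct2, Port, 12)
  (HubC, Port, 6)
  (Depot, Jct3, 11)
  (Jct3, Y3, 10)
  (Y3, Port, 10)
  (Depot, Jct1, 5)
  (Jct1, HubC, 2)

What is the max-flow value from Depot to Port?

Augment Depot→Jct1→HubC→Port: bottleneck 2, flow now 2.
Augment Depot→Jct1→Jct2→Port: bottleneck 3, flow now 5.
Augment Depot→Jct3→Y3→Port: bottleneck 10, flow now 15.
No augmenting path remains; maximum flow = 15.
In the residual graph, reachable from Depot: {Depot, Jct3}.
Min-cut edges: Depot→Jct1 (5), Jct3→Y3 (10); capacity 5 + 10 = 15.
This cut is saturated, so no flow can exceed 15.

15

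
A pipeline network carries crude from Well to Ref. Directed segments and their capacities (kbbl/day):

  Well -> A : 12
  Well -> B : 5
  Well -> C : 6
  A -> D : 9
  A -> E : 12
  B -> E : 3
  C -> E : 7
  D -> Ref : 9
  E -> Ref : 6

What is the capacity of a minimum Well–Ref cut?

15

Augment Well→A→D→Ref: bottleneck 9, flow now 9.
Augment Well→A→E→Ref: bottleneck 3, flow now 12.
Augment Well→B→E→Ref: bottleneck 3, flow now 15.
No augmenting path remains; maximum flow = 15.
By max-flow min-cut, the minimum cut capacity equals the max flow.
In the residual graph, reachable from Well: {Well, A, B, C, E}.
Min-cut edges: A→D (9), E→Ref (6); capacity 9 + 6 = 15.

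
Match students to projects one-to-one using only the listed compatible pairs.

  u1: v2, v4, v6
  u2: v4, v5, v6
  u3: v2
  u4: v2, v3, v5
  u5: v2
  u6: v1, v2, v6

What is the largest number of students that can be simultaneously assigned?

Unit-capacity flow: source→left, listed edges, right→sink; max matching = max flow.
Augmenting path u1→v2 (+1); matched 1.
Augmenting path u2→v4 (+1); matched 2.
Augmenting path u4→v3 (+1); matched 3.
Augmenting path u6→v1 (+1); matched 4.
Augmenting path u3→v2→u1→v6 (+1); matched 5.
No augmenting path remains; maximum matching = 5.
König certificate: {u1, u2, u4, u6, v2} is a vertex cover of size 5 (every listed pair touches it), so no matching can be larger.

5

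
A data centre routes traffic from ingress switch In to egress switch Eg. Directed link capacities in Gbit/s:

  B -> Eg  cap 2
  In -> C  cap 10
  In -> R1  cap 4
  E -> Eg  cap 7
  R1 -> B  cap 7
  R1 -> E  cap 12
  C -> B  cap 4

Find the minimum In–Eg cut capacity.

Augment In→R1→B→Eg: bottleneck 2, flow now 2.
Augment In→R1→E→Eg: bottleneck 2, flow now 4.
Augment In→C→B→R1→E→Eg: bottleneck 2, flow now 6. (uses reverse residual edge)
No augmenting path remains; maximum flow = 6.
By max-flow min-cut, the minimum cut capacity equals the max flow.
In the residual graph, reachable from In: {In, C, B}.
Min-cut edges: In→R1 (4), B→Eg (2); capacity 4 + 2 = 6.

6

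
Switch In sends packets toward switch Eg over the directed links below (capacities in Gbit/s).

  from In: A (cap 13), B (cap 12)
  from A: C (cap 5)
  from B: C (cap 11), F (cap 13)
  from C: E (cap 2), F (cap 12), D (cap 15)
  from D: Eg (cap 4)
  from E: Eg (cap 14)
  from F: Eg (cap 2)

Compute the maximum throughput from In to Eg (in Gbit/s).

8

Augment In→B→F→Eg: bottleneck 2, flow now 2.
Augment In→A→C→D→Eg: bottleneck 4, flow now 6.
Augment In→A→C→E→Eg: bottleneck 1, flow now 7.
Augment In→B→C→E→Eg: bottleneck 1, flow now 8.
No augmenting path remains; maximum flow = 8.
In the residual graph, reachable from In: {In, A, B, C, D, F}.
Min-cut edges: C→E (2), D→Eg (4), F→Eg (2); capacity 2 + 4 + 2 = 8.
This cut is saturated, so no flow can exceed 8.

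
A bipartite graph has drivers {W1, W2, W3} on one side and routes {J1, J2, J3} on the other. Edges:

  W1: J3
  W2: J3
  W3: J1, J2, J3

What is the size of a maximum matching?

Unit-capacity flow: source→left, listed edges, right→sink; max matching = max flow.
Augmenting path W1→J3 (+1); matched 1.
Augmenting path W3→J1 (+1); matched 2.
No augmenting path remains; maximum matching = 2.
König certificate: {W3, J3} is a vertex cover of size 2 (every listed pair touches it), so no matching can be larger.

2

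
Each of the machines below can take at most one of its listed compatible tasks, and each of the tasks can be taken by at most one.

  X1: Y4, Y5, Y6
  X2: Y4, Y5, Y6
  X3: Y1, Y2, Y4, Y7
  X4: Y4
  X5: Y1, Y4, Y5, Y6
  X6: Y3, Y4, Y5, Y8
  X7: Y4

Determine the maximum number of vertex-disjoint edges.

6

Unit-capacity flow: source→left, listed edges, right→sink; max matching = max flow.
Augmenting path X1→Y4 (+1); matched 1.
Augmenting path X2→Y5 (+1); matched 2.
Augmenting path X3→Y1 (+1); matched 3.
Augmenting path X5→Y6 (+1); matched 4.
Augmenting path X6→Y3 (+1); matched 5.
Augmenting path X4→Y4→X1→Y6→X5→Y1→X3→Y2 (+1); matched 6.
No augmenting path remains; maximum matching = 6.
König certificate: {X1, X2, X3, X5, X6, Y4} is a vertex cover of size 6 (every listed pair touches it), so no matching can be larger.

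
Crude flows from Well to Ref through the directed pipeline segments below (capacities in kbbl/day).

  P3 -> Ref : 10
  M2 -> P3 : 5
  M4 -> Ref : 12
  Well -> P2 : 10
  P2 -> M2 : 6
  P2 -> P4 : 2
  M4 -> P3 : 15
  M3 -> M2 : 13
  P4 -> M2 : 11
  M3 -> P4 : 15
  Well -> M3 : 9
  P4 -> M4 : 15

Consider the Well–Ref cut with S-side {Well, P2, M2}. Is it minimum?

Yes — it is a minimum cut (capacity 16).

Given cut capacity: 9 + 2 + 5 = 16.
Augment Well→P2→M2→P3→Ref: bottleneck 5, flow now 5.
Augment Well→P2→P4→M4→Ref: bottleneck 2, flow now 7.
Augment Well→M3→P4→M4→Ref: bottleneck 9, flow now 16.
No augmenting path remains; maximum flow = 16.
Cut capacity 16 equals the max flow, so it is a minimum cut.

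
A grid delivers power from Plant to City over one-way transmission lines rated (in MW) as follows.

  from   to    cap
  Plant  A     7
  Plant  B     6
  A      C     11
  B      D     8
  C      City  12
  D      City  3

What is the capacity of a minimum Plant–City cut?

10

Augment Plant→A→C→City: bottleneck 7, flow now 7.
Augment Plant→B→D→City: bottleneck 3, flow now 10.
No augmenting path remains; maximum flow = 10.
By max-flow min-cut, the minimum cut capacity equals the max flow.
In the residual graph, reachable from Plant: {Plant, B, D}.
Min-cut edges: Plant→A (7), D→City (3); capacity 7 + 3 = 10.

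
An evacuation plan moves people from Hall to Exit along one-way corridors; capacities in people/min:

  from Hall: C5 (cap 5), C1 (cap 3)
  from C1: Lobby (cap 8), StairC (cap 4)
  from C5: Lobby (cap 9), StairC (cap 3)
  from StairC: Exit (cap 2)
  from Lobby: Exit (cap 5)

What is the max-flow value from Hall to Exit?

7

Augment Hall→C1→StairC→Exit: bottleneck 2, flow now 2.
Augment Hall→C1→Lobby→Exit: bottleneck 1, flow now 3.
Augment Hall→C5→Lobby→Exit: bottleneck 4, flow now 7.
No augmenting path remains; maximum flow = 7.
In the residual graph, reachable from Hall: {Hall, C1, C5, StairC, Lobby}.
Min-cut edges: StairC→Exit (2), Lobby→Exit (5); capacity 2 + 5 = 7.
This cut is saturated, so no flow can exceed 7.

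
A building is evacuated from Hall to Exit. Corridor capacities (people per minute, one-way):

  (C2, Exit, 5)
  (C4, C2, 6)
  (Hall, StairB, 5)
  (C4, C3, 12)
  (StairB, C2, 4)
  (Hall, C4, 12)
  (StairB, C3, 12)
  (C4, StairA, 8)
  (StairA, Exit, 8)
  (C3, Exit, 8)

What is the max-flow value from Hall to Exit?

17

Augment Hall→C4→C2→Exit: bottleneck 5, flow now 5.
Augment Hall→C4→StairA→Exit: bottleneck 7, flow now 12.
Augment Hall→StairB→C3→Exit: bottleneck 5, flow now 17.
No augmenting path remains; maximum flow = 17.
In the residual graph, reachable from Hall: {Hall}.
Min-cut edges: Hall→C4 (12), Hall→StairB (5); capacity 12 + 5 = 17.
This cut is saturated, so no flow can exceed 17.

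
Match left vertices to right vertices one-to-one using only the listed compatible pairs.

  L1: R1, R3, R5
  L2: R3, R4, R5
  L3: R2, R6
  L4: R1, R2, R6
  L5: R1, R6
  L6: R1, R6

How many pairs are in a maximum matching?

Unit-capacity flow: source→left, listed edges, right→sink; max matching = max flow.
Augmenting path L1→R1 (+1); matched 1.
Augmenting path L2→R3 (+1); matched 2.
Augmenting path L3→R2 (+1); matched 3.
Augmenting path L4→R6 (+1); matched 4.
Augmenting path L5→R1→L1→R5 (+1); matched 5.
No augmenting path remains; maximum matching = 5.
König certificate: {L1, L2, R1, R2, R6} is a vertex cover of size 5 (every listed pair touches it), so no matching can be larger.

5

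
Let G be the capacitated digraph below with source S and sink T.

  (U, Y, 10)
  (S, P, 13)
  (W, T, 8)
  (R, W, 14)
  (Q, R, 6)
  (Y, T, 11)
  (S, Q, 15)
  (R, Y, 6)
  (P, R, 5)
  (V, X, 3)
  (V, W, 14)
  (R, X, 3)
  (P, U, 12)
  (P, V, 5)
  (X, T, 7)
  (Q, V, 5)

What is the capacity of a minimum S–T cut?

24

Augment S→P→R→W→T: bottleneck 5, flow now 5.
Augment S→P→U→Y→T: bottleneck 8, flow now 13.
Augment S→Q→R→W→T: bottleneck 3, flow now 16.
Augment S→Q→R→X→T: bottleneck 3, flow now 19.
Augment S→Q→V→X→T: bottleneck 3, flow now 22.
Augment S→Q→V→W→R→Y→T: bottleneck 2, flow now 24. (uses reverse residual edge)
No augmenting path remains; maximum flow = 24.
By max-flow min-cut, the minimum cut capacity equals the max flow.
In the residual graph, reachable from S: {S, Q}.
Min-cut edges: S→P (13), Q→R (6), Q→V (5); capacity 13 + 6 + 5 = 24.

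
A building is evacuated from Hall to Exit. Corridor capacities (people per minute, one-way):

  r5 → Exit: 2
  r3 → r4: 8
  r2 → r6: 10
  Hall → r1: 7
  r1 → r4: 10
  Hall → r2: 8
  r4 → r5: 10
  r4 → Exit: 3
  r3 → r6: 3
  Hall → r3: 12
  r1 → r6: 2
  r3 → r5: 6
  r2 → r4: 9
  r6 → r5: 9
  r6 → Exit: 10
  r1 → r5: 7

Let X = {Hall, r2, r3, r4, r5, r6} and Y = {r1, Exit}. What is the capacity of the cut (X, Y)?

22

Edges leaving {Hall, r2, r3, r4, r5, r6}: Hall→r1 (7), r4→Exit (3), r5→Exit (2), r6→Exit (10).
Cut capacity = 7 + 3 + 2 + 10 = 22.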